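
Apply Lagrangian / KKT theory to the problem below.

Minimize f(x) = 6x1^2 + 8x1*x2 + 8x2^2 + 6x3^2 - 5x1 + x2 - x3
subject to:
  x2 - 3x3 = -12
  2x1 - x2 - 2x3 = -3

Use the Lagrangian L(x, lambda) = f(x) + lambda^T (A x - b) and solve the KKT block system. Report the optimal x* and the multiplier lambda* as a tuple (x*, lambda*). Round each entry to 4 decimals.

Form the Lagrangian:
  L(x, lambda) = (1/2) x^T Q x + c^T x + lambda^T (A x - b)
Stationarity (grad_x L = 0): Q x + c + A^T lambda = 0.
Primal feasibility: A x = b.

This gives the KKT block system:
  [ Q   A^T ] [ x     ]   [-c ]
  [ A    0  ] [ lambda ] = [ b ]

Solving the linear system:
  x*      = (1.2714, -1.4744, 3.5085)
  lambda* = (13.188, 0.7692)
  f(x*)   = 74.6122

x* = (1.2714, -1.4744, 3.5085), lambda* = (13.188, 0.7692)


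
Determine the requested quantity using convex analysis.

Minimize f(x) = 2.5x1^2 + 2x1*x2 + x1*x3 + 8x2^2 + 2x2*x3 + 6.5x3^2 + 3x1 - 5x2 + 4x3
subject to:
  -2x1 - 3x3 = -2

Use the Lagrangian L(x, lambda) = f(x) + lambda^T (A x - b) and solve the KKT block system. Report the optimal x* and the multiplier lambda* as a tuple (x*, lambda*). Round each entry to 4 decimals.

Form the Lagrangian:
  L(x, lambda) = (1/2) x^T Q x + c^T x + lambda^T (A x - b)
Stationarity (grad_x L = 0): Q x + c + A^T lambda = 0.
Primal feasibility: A x = b.

This gives the KKT block system:
  [ Q   A^T ] [ x     ]   [-c ]
  [ A    0  ] [ lambda ] = [ b ]

Solving the linear system:
  x*      = (0.4912, 0.2087, 0.3392)
  lambda* = (3.1062)
  f(x*)   = 3.9996

x* = (0.4912, 0.2087, 0.3392), lambda* = (3.1062)


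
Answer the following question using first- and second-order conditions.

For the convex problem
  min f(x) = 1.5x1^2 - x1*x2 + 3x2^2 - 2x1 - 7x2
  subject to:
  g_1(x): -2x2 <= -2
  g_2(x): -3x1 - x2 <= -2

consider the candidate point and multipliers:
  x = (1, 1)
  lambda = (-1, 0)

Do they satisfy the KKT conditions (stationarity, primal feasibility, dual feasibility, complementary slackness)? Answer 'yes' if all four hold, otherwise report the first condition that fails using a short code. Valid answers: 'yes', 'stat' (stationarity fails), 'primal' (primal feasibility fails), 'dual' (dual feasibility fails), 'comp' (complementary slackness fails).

Gradient of f: grad f(x) = Q x + c = (0, -2)
Constraint values g_i(x) = a_i^T x - b_i:
  g_1((1, 1)) = 0
  g_2((1, 1)) = -2
Stationarity residual: grad f(x) + sum_i lambda_i a_i = (0, 0)
  -> stationarity OK
Primal feasibility (all g_i <= 0): OK
Dual feasibility (all lambda_i >= 0): FAILS
Complementary slackness (lambda_i * g_i(x) = 0 for all i): OK

Verdict: the first failing condition is dual_feasibility -> dual.

dual


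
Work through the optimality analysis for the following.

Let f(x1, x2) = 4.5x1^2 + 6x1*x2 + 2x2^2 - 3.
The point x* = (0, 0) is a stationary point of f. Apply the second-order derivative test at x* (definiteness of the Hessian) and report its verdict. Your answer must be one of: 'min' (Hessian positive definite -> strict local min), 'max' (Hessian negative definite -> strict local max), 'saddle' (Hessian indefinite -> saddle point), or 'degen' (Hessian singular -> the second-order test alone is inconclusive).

Compute the Hessian H = grad^2 f:
  H = [[9, 6], [6, 4]]
Verify stationarity: grad f(x*) = H x* + g = (0, 0).
Eigenvalues of H: 0, 13.
H has a zero eigenvalue (singular; positive semidefinite but not definite), so H is neither positive definite, negative definite, nor indefinite. The second-order test alone is inconclusive -> degen.
(Indeed, f is constant along the null direction of H through x*, so x* is not a strict local extremum.)

degen


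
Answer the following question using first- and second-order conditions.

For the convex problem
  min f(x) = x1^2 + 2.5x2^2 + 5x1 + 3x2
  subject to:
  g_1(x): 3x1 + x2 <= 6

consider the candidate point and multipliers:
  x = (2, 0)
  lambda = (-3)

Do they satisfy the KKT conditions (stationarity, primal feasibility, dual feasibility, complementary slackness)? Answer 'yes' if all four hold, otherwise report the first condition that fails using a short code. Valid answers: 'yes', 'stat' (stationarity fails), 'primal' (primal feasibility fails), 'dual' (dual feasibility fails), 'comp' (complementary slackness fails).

Gradient of f: grad f(x) = Q x + c = (9, 3)
Constraint values g_i(x) = a_i^T x - b_i:
  g_1((2, 0)) = 0
Stationarity residual: grad f(x) + sum_i lambda_i a_i = (0, 0)
  -> stationarity OK
Primal feasibility (all g_i <= 0): OK
Dual feasibility (all lambda_i >= 0): FAILS
Complementary slackness (lambda_i * g_i(x) = 0 for all i): OK

Verdict: the first failing condition is dual_feasibility -> dual.

dual


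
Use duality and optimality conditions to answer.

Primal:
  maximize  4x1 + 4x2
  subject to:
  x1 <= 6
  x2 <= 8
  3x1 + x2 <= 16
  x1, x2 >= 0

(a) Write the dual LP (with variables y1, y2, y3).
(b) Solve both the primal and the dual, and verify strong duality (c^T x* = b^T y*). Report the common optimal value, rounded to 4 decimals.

The standard primal-dual pair for 'max c^T x s.t. A x <= b, x >= 0' is:
  Dual:  min b^T y  s.t.  A^T y >= c,  y >= 0.

So the dual LP is:
  minimize  6y1 + 8y2 + 16y3
  subject to:
    y1 + 3y3 >= 4
    y2 + y3 >= 4
    y1, y2, y3 >= 0

Solving the primal: x* = (2.6667, 8).
  primal value c^T x* = 42.6667.
Solving the dual: y* = (0, 2.6667, 1.3333).
  dual value b^T y* = 42.6667.
Strong duality: c^T x* = b^T y*. Confirmed.

42.6667


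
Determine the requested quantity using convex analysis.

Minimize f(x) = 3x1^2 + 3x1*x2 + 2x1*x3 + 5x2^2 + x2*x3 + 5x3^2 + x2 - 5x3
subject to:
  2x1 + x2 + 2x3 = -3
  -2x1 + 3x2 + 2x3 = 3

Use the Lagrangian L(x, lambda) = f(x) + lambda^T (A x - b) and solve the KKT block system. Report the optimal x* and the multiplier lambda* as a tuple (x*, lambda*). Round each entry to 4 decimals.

Form the Lagrangian:
  L(x, lambda) = (1/2) x^T Q x + c^T x + lambda^T (A x - b)
Stationarity (grad_x L = 0): Q x + c + A^T lambda = 0.
Primal feasibility: A x = b.

This gives the KKT block system:
  [ Q   A^T ] [ x     ]   [-c ]
  [ A    0  ] [ lambda ] = [ b ]

Solving the linear system:
  x*      = (-1.5, 0, 0)
  lambda* = (4.25, -0.25)
  f(x*)   = 6.75

x* = (-1.5, 0, 0), lambda* = (4.25, -0.25)


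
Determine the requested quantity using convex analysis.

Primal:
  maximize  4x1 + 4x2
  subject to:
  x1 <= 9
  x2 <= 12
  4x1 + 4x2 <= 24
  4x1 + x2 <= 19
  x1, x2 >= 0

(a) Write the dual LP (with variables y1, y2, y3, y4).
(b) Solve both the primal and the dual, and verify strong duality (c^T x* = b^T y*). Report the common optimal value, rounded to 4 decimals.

The standard primal-dual pair for 'max c^T x s.t. A x <= b, x >= 0' is:
  Dual:  min b^T y  s.t.  A^T y >= c,  y >= 0.

So the dual LP is:
  minimize  9y1 + 12y2 + 24y3 + 19y4
  subject to:
    y1 + 4y3 + 4y4 >= 4
    y2 + 4y3 + y4 >= 4
    y1, y2, y3, y4 >= 0

Solving the primal: x* = (4.3333, 1.6667).
  primal value c^T x* = 24.
Solving the dual: y* = (0, 0, 1, 0).
  dual value b^T y* = 24.
Strong duality: c^T x* = b^T y*. Confirmed.

24


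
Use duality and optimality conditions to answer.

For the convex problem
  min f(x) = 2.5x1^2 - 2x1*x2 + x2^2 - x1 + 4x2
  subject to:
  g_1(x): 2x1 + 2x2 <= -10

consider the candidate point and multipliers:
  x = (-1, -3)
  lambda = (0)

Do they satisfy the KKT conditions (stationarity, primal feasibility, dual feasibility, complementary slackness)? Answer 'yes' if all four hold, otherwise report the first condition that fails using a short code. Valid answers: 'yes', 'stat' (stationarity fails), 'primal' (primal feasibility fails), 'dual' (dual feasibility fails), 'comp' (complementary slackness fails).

Gradient of f: grad f(x) = Q x + c = (0, 0)
Constraint values g_i(x) = a_i^T x - b_i:
  g_1((-1, -3)) = 2
Stationarity residual: grad f(x) + sum_i lambda_i a_i = (0, 0)
  -> stationarity OK
Primal feasibility (all g_i <= 0): FAILS
Dual feasibility (all lambda_i >= 0): OK
Complementary slackness (lambda_i * g_i(x) = 0 for all i): OK

Verdict: the first failing condition is primal_feasibility -> primal.

primal


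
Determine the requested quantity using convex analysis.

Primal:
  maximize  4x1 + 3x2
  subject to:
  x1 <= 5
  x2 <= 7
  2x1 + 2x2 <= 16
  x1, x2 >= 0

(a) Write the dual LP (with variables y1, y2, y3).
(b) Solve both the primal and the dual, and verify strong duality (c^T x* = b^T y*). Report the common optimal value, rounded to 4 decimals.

The standard primal-dual pair for 'max c^T x s.t. A x <= b, x >= 0' is:
  Dual:  min b^T y  s.t.  A^T y >= c,  y >= 0.

So the dual LP is:
  minimize  5y1 + 7y2 + 16y3
  subject to:
    y1 + 2y3 >= 4
    y2 + 2y3 >= 3
    y1, y2, y3 >= 0

Solving the primal: x* = (5, 3).
  primal value c^T x* = 29.
Solving the dual: y* = (1, 0, 1.5).
  dual value b^T y* = 29.
Strong duality: c^T x* = b^T y*. Confirmed.

29


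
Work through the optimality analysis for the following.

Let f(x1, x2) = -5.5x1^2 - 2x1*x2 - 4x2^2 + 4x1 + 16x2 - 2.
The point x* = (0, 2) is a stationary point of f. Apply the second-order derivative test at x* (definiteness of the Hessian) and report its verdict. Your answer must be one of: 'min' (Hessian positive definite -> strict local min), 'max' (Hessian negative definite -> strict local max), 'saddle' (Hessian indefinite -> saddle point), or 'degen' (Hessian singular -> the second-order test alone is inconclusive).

Compute the Hessian H = grad^2 f:
  H = [[-11, -2], [-2, -8]]
Verify stationarity: grad f(x*) = H x* + g = (0, 0).
Eigenvalues of H: -12, -7.
Both eigenvalues < 0, so H is negative definite -> x* is a strict local max.

max


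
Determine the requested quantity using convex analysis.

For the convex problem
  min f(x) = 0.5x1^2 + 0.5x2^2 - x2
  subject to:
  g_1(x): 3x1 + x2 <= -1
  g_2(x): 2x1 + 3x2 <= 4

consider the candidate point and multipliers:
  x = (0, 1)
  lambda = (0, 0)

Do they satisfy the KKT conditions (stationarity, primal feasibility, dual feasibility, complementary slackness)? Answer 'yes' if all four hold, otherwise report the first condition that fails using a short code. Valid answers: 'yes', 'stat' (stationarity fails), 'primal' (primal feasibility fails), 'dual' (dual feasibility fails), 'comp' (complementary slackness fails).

Gradient of f: grad f(x) = Q x + c = (0, 0)
Constraint values g_i(x) = a_i^T x - b_i:
  g_1((0, 1)) = 2
  g_2((0, 1)) = -1
Stationarity residual: grad f(x) + sum_i lambda_i a_i = (0, 0)
  -> stationarity OK
Primal feasibility (all g_i <= 0): FAILS
Dual feasibility (all lambda_i >= 0): OK
Complementary slackness (lambda_i * g_i(x) = 0 for all i): OK

Verdict: the first failing condition is primal_feasibility -> primal.

primal


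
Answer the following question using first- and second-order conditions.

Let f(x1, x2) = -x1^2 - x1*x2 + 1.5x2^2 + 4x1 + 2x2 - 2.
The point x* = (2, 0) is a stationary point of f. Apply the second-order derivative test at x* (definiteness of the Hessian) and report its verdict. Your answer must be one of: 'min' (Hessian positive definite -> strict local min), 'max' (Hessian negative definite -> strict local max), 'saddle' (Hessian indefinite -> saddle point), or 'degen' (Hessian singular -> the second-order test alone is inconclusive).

Compute the Hessian H = grad^2 f:
  H = [[-2, -1], [-1, 3]]
Verify stationarity: grad f(x*) = H x* + g = (0, 0).
Eigenvalues of H: -2.1926, 3.1926.
Eigenvalues have mixed signs, so H is indefinite -> x* is a saddle point.

saddle


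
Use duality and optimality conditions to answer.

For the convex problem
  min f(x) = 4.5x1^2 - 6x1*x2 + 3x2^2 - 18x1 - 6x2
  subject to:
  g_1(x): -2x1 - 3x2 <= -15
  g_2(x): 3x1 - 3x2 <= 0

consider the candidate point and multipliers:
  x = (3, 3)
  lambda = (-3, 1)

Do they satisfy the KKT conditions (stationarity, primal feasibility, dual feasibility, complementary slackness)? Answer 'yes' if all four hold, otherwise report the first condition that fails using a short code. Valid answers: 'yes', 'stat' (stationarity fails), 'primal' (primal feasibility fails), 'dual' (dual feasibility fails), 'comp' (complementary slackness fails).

Gradient of f: grad f(x) = Q x + c = (-9, -6)
Constraint values g_i(x) = a_i^T x - b_i:
  g_1((3, 3)) = 0
  g_2((3, 3)) = 0
Stationarity residual: grad f(x) + sum_i lambda_i a_i = (0, 0)
  -> stationarity OK
Primal feasibility (all g_i <= 0): OK
Dual feasibility (all lambda_i >= 0): FAILS
Complementary slackness (lambda_i * g_i(x) = 0 for all i): OK

Verdict: the first failing condition is dual_feasibility -> dual.

dual


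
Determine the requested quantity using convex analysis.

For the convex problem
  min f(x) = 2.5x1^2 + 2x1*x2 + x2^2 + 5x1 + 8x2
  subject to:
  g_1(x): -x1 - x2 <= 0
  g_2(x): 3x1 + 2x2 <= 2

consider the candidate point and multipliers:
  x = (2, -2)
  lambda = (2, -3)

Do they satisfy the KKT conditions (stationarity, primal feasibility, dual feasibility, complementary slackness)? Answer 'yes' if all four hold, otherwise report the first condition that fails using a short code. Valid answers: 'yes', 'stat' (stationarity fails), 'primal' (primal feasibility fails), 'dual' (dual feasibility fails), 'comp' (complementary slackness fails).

Gradient of f: grad f(x) = Q x + c = (11, 8)
Constraint values g_i(x) = a_i^T x - b_i:
  g_1((2, -2)) = 0
  g_2((2, -2)) = 0
Stationarity residual: grad f(x) + sum_i lambda_i a_i = (0, 0)
  -> stationarity OK
Primal feasibility (all g_i <= 0): OK
Dual feasibility (all lambda_i >= 0): FAILS
Complementary slackness (lambda_i * g_i(x) = 0 for all i): OK

Verdict: the first failing condition is dual_feasibility -> dual.

dual


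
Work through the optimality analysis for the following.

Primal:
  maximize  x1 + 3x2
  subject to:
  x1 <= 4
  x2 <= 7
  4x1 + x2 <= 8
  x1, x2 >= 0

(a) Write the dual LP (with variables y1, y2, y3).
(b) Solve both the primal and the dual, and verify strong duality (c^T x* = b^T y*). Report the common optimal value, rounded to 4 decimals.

The standard primal-dual pair for 'max c^T x s.t. A x <= b, x >= 0' is:
  Dual:  min b^T y  s.t.  A^T y >= c,  y >= 0.

So the dual LP is:
  minimize  4y1 + 7y2 + 8y3
  subject to:
    y1 + 4y3 >= 1
    y2 + y3 >= 3
    y1, y2, y3 >= 0

Solving the primal: x* = (0.25, 7).
  primal value c^T x* = 21.25.
Solving the dual: y* = (0, 2.75, 0.25).
  dual value b^T y* = 21.25.
Strong duality: c^T x* = b^T y*. Confirmed.

21.25


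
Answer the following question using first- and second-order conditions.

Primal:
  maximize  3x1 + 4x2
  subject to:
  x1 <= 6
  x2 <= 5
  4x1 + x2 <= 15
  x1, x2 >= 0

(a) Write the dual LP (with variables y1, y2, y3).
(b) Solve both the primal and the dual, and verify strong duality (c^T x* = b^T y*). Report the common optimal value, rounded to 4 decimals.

The standard primal-dual pair for 'max c^T x s.t. A x <= b, x >= 0' is:
  Dual:  min b^T y  s.t.  A^T y >= c,  y >= 0.

So the dual LP is:
  minimize  6y1 + 5y2 + 15y3
  subject to:
    y1 + 4y3 >= 3
    y2 + y3 >= 4
    y1, y2, y3 >= 0

Solving the primal: x* = (2.5, 5).
  primal value c^T x* = 27.5.
Solving the dual: y* = (0, 3.25, 0.75).
  dual value b^T y* = 27.5.
Strong duality: c^T x* = b^T y*. Confirmed.

27.5


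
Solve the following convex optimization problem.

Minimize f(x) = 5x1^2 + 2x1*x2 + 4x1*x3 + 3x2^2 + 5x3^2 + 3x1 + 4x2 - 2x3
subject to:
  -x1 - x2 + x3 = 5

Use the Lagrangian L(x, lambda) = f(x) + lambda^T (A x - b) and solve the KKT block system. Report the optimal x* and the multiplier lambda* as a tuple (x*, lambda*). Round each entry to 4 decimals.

Form the Lagrangian:
  L(x, lambda) = (1/2) x^T Q x + c^T x + lambda^T (A x - b)
Stationarity (grad_x L = 0): Q x + c + A^T lambda = 0.
Primal feasibility: A x = b.

This gives the KKT block system:
  [ Q   A^T ] [ x     ]   [-c ]
  [ A    0  ] [ lambda ] = [ b ]

Solving the linear system:
  x*      = (-1.5833, -1.6667, 1.75)
  lambda* = (-9.1667)
  f(x*)   = 15.4583

x* = (-1.5833, -1.6667, 1.75), lambda* = (-9.1667)


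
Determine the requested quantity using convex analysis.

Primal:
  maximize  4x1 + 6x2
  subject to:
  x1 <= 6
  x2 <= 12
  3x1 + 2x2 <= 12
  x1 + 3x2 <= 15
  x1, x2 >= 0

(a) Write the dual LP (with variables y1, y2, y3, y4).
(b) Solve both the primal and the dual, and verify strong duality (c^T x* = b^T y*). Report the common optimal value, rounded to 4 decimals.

The standard primal-dual pair for 'max c^T x s.t. A x <= b, x >= 0' is:
  Dual:  min b^T y  s.t.  A^T y >= c,  y >= 0.

So the dual LP is:
  minimize  6y1 + 12y2 + 12y3 + 15y4
  subject to:
    y1 + 3y3 + y4 >= 4
    y2 + 2y3 + 3y4 >= 6
    y1, y2, y3, y4 >= 0

Solving the primal: x* = (0.8571, 4.7143).
  primal value c^T x* = 31.7143.
Solving the dual: y* = (0, 0, 0.8571, 1.4286).
  dual value b^T y* = 31.7143.
Strong duality: c^T x* = b^T y*. Confirmed.

31.7143


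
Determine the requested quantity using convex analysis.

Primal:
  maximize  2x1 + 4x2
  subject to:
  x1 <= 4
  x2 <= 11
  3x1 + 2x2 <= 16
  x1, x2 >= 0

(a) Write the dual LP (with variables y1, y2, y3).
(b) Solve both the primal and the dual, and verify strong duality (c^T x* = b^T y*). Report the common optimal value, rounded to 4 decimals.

The standard primal-dual pair for 'max c^T x s.t. A x <= b, x >= 0' is:
  Dual:  min b^T y  s.t.  A^T y >= c,  y >= 0.

So the dual LP is:
  minimize  4y1 + 11y2 + 16y3
  subject to:
    y1 + 3y3 >= 2
    y2 + 2y3 >= 4
    y1, y2, y3 >= 0

Solving the primal: x* = (0, 8).
  primal value c^T x* = 32.
Solving the dual: y* = (0, 0, 2).
  dual value b^T y* = 32.
Strong duality: c^T x* = b^T y*. Confirmed.

32


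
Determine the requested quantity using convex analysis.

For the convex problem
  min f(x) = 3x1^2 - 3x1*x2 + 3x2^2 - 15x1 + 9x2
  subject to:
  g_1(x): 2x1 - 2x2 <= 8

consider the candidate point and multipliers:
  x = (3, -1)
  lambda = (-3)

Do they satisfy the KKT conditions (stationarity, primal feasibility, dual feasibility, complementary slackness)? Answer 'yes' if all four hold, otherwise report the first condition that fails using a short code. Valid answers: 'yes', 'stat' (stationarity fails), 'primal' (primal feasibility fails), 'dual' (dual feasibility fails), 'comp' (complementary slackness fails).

Gradient of f: grad f(x) = Q x + c = (6, -6)
Constraint values g_i(x) = a_i^T x - b_i:
  g_1((3, -1)) = 0
Stationarity residual: grad f(x) + sum_i lambda_i a_i = (0, 0)
  -> stationarity OK
Primal feasibility (all g_i <= 0): OK
Dual feasibility (all lambda_i >= 0): FAILS
Complementary slackness (lambda_i * g_i(x) = 0 for all i): OK

Verdict: the first failing condition is dual_feasibility -> dual.

dual


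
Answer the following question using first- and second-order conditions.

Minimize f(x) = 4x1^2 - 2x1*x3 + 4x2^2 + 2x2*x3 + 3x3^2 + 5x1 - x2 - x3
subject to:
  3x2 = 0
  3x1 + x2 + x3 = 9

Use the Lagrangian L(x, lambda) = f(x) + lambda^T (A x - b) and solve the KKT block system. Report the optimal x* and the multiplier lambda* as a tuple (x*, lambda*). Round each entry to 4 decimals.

Form the Lagrangian:
  L(x, lambda) = (1/2) x^T Q x + c^T x + lambda^T (A x - b)
Stationarity (grad_x L = 0): Q x + c + A^T lambda = 0.
Primal feasibility: A x = b.

This gives the KKT block system:
  [ Q   A^T ] [ x     ]   [-c ]
  [ A    0  ] [ lambda ] = [ b ]

Solving the linear system:
  x*      = (2.3243, 0, 2.027)
  lambda* = (1.1532, -6.5135)
  f(x*)   = 34.1081

x* = (2.3243, 0, 2.027), lambda* = (1.1532, -6.5135)


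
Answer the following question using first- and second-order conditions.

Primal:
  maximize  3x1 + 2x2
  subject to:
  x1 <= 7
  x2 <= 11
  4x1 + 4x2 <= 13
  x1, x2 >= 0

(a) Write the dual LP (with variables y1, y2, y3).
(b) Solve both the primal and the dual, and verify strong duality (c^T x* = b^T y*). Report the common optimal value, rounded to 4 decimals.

The standard primal-dual pair for 'max c^T x s.t. A x <= b, x >= 0' is:
  Dual:  min b^T y  s.t.  A^T y >= c,  y >= 0.

So the dual LP is:
  minimize  7y1 + 11y2 + 13y3
  subject to:
    y1 + 4y3 >= 3
    y2 + 4y3 >= 2
    y1, y2, y3 >= 0

Solving the primal: x* = (3.25, 0).
  primal value c^T x* = 9.75.
Solving the dual: y* = (0, 0, 0.75).
  dual value b^T y* = 9.75.
Strong duality: c^T x* = b^T y*. Confirmed.

9.75


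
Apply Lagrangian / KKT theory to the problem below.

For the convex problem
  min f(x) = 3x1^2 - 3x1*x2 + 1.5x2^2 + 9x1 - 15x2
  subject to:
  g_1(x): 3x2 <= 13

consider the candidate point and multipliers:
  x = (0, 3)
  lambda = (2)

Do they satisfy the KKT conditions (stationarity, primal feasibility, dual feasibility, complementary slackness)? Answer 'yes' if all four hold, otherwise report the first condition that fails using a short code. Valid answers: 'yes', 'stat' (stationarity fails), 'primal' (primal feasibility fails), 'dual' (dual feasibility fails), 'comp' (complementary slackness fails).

Gradient of f: grad f(x) = Q x + c = (0, -6)
Constraint values g_i(x) = a_i^T x - b_i:
  g_1((0, 3)) = -4
Stationarity residual: grad f(x) + sum_i lambda_i a_i = (0, 0)
  -> stationarity OK
Primal feasibility (all g_i <= 0): OK
Dual feasibility (all lambda_i >= 0): OK
Complementary slackness (lambda_i * g_i(x) = 0 for all i): FAILS

Verdict: the first failing condition is complementary_slackness -> comp.

comp


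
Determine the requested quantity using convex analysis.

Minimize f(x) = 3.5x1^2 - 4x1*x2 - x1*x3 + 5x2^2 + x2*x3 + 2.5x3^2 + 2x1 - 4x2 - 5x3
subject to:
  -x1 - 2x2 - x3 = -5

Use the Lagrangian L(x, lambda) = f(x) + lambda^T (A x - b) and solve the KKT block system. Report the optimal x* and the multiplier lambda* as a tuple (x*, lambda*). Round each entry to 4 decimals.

Form the Lagrangian:
  L(x, lambda) = (1/2) x^T Q x + c^T x + lambda^T (A x - b)
Stationarity (grad_x L = 0): Q x + c + A^T lambda = 0.
Primal feasibility: A x = b.

This gives the KKT block system:
  [ Q   A^T ] [ x     ]   [-c ]
  [ A    0  ] [ lambda ] = [ b ]

Solving the linear system:
  x*      = (1.0317, 1.2222, 1.5238)
  lambda* = (2.8095)
  f(x*)   = 1.8016

x* = (1.0317, 1.2222, 1.5238), lambda* = (2.8095)


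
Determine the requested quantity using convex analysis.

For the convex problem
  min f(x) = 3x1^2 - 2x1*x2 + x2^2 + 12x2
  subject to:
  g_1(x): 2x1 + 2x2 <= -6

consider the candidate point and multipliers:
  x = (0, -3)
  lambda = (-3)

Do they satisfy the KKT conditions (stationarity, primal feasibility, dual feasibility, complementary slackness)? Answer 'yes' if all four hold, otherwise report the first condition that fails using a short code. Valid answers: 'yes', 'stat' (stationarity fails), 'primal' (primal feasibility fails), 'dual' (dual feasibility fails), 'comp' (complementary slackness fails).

Gradient of f: grad f(x) = Q x + c = (6, 6)
Constraint values g_i(x) = a_i^T x - b_i:
  g_1((0, -3)) = 0
Stationarity residual: grad f(x) + sum_i lambda_i a_i = (0, 0)
  -> stationarity OK
Primal feasibility (all g_i <= 0): OK
Dual feasibility (all lambda_i >= 0): FAILS
Complementary slackness (lambda_i * g_i(x) = 0 for all i): OK

Verdict: the first failing condition is dual_feasibility -> dual.

dual


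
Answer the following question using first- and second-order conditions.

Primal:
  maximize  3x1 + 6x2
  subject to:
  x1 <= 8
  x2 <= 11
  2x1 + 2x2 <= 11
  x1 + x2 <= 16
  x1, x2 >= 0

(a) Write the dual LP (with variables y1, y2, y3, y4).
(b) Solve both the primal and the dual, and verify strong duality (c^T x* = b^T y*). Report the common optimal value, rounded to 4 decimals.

The standard primal-dual pair for 'max c^T x s.t. A x <= b, x >= 0' is:
  Dual:  min b^T y  s.t.  A^T y >= c,  y >= 0.

So the dual LP is:
  minimize  8y1 + 11y2 + 11y3 + 16y4
  subject to:
    y1 + 2y3 + y4 >= 3
    y2 + 2y3 + y4 >= 6
    y1, y2, y3, y4 >= 0

Solving the primal: x* = (0, 5.5).
  primal value c^T x* = 33.
Solving the dual: y* = (0, 0, 3, 0).
  dual value b^T y* = 33.
Strong duality: c^T x* = b^T y*. Confirmed.

33


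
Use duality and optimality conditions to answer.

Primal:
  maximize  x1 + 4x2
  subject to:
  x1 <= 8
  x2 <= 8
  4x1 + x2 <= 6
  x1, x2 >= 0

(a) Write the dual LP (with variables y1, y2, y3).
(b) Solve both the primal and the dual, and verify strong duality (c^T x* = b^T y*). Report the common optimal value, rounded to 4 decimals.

The standard primal-dual pair for 'max c^T x s.t. A x <= b, x >= 0' is:
  Dual:  min b^T y  s.t.  A^T y >= c,  y >= 0.

So the dual LP is:
  minimize  8y1 + 8y2 + 6y3
  subject to:
    y1 + 4y3 >= 1
    y2 + y3 >= 4
    y1, y2, y3 >= 0

Solving the primal: x* = (0, 6).
  primal value c^T x* = 24.
Solving the dual: y* = (0, 0, 4).
  dual value b^T y* = 24.
Strong duality: c^T x* = b^T y*. Confirmed.

24


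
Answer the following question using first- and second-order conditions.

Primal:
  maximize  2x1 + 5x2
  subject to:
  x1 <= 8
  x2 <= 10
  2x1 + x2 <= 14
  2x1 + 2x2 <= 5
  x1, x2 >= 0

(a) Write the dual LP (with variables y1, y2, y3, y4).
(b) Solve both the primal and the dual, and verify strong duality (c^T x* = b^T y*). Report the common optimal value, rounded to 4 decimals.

The standard primal-dual pair for 'max c^T x s.t. A x <= b, x >= 0' is:
  Dual:  min b^T y  s.t.  A^T y >= c,  y >= 0.

So the dual LP is:
  minimize  8y1 + 10y2 + 14y3 + 5y4
  subject to:
    y1 + 2y3 + 2y4 >= 2
    y2 + y3 + 2y4 >= 5
    y1, y2, y3, y4 >= 0

Solving the primal: x* = (0, 2.5).
  primal value c^T x* = 12.5.
Solving the dual: y* = (0, 0, 0, 2.5).
  dual value b^T y* = 12.5.
Strong duality: c^T x* = b^T y*. Confirmed.

12.5


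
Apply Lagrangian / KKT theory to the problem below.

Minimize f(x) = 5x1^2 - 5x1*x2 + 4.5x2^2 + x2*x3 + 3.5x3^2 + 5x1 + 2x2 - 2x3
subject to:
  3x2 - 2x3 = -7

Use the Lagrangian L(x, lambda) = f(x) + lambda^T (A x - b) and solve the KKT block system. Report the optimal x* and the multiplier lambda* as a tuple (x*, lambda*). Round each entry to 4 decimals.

Form the Lagrangian:
  L(x, lambda) = (1/2) x^T Q x + c^T x + lambda^T (A x - b)
Stationarity (grad_x L = 0): Q x + c + A^T lambda = 0.
Primal feasibility: A x = b.

This gives the KKT block system:
  [ Q   A^T ] [ x     ]   [-c ]
  [ A    0  ] [ lambda ] = [ b ]

Solving the linear system:
  x*      = (-1.3267, -1.6535, 1.0198)
  lambda* = (1.7426)
  f(x*)   = 0.1089

x* = (-1.3267, -1.6535, 1.0198), lambda* = (1.7426)


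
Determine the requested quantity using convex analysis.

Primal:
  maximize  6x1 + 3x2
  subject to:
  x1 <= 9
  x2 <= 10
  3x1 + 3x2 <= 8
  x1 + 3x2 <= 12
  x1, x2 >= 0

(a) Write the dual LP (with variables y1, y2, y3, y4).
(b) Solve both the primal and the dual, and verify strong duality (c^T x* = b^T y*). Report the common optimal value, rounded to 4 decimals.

The standard primal-dual pair for 'max c^T x s.t. A x <= b, x >= 0' is:
  Dual:  min b^T y  s.t.  A^T y >= c,  y >= 0.

So the dual LP is:
  minimize  9y1 + 10y2 + 8y3 + 12y4
  subject to:
    y1 + 3y3 + y4 >= 6
    y2 + 3y3 + 3y4 >= 3
    y1, y2, y3, y4 >= 0

Solving the primal: x* = (2.6667, 0).
  primal value c^T x* = 16.
Solving the dual: y* = (0, 0, 2, 0).
  dual value b^T y* = 16.
Strong duality: c^T x* = b^T y*. Confirmed.

16


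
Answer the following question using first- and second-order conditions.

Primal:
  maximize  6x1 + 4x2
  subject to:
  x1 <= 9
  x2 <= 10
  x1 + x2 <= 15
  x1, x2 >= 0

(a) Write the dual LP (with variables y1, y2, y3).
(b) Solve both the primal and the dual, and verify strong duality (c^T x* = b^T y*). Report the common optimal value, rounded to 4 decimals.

The standard primal-dual pair for 'max c^T x s.t. A x <= b, x >= 0' is:
  Dual:  min b^T y  s.t.  A^T y >= c,  y >= 0.

So the dual LP is:
  minimize  9y1 + 10y2 + 15y3
  subject to:
    y1 + y3 >= 6
    y2 + y3 >= 4
    y1, y2, y3 >= 0

Solving the primal: x* = (9, 6).
  primal value c^T x* = 78.
Solving the dual: y* = (2, 0, 4).
  dual value b^T y* = 78.
Strong duality: c^T x* = b^T y*. Confirmed.

78


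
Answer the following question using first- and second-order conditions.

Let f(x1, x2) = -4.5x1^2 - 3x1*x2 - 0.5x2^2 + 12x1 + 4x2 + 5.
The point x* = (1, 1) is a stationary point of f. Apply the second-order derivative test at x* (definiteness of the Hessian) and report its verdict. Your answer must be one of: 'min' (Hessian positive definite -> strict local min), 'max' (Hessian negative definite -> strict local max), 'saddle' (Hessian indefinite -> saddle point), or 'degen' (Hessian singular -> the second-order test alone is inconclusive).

Compute the Hessian H = grad^2 f:
  H = [[-9, -3], [-3, -1]]
Verify stationarity: grad f(x*) = H x* + g = (0, 0).
Eigenvalues of H: -10, 0.
H has a zero eigenvalue (singular; negative semidefinite but not definite), so H is neither positive definite, negative definite, nor indefinite. The second-order test alone is inconclusive -> degen.
(Indeed, f is constant along the null direction of H through x*, so x* is not a strict local extremum.)

degen


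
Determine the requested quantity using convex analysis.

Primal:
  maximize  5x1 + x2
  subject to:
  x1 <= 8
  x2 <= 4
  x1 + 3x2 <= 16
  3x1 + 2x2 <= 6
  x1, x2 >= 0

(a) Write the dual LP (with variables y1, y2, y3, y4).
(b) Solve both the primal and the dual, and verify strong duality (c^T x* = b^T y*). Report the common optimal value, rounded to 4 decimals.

The standard primal-dual pair for 'max c^T x s.t. A x <= b, x >= 0' is:
  Dual:  min b^T y  s.t.  A^T y >= c,  y >= 0.

So the dual LP is:
  minimize  8y1 + 4y2 + 16y3 + 6y4
  subject to:
    y1 + y3 + 3y4 >= 5
    y2 + 3y3 + 2y4 >= 1
    y1, y2, y3, y4 >= 0

Solving the primal: x* = (2, 0).
  primal value c^T x* = 10.
Solving the dual: y* = (0, 0, 0, 1.6667).
  dual value b^T y* = 10.
Strong duality: c^T x* = b^T y*. Confirmed.

10


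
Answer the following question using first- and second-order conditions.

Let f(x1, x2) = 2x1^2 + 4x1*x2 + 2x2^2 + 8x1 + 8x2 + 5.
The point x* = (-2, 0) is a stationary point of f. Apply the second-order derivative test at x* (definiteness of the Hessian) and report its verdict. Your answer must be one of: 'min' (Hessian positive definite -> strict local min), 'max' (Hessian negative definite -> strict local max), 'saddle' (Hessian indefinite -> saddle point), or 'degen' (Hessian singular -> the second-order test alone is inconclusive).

Compute the Hessian H = grad^2 f:
  H = [[4, 4], [4, 4]]
Verify stationarity: grad f(x*) = H x* + g = (0, 0).
Eigenvalues of H: 0, 8.
H has a zero eigenvalue (singular; positive semidefinite but not definite), so H is neither positive definite, negative definite, nor indefinite. The second-order test alone is inconclusive -> degen.
(Indeed, f is constant along the null direction of H through x*, so x* is not a strict local extremum.)

degen


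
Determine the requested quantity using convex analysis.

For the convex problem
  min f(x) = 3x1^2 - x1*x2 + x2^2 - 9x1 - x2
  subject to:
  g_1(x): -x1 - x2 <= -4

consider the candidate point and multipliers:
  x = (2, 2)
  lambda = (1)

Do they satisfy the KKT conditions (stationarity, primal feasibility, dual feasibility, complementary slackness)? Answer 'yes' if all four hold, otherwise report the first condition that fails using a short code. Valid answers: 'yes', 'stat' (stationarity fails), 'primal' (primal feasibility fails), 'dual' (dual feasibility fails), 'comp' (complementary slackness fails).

Gradient of f: grad f(x) = Q x + c = (1, 1)
Constraint values g_i(x) = a_i^T x - b_i:
  g_1((2, 2)) = 0
Stationarity residual: grad f(x) + sum_i lambda_i a_i = (0, 0)
  -> stationarity OK
Primal feasibility (all g_i <= 0): OK
Dual feasibility (all lambda_i >= 0): OK
Complementary slackness (lambda_i * g_i(x) = 0 for all i): OK

Verdict: yes, KKT holds.

yes


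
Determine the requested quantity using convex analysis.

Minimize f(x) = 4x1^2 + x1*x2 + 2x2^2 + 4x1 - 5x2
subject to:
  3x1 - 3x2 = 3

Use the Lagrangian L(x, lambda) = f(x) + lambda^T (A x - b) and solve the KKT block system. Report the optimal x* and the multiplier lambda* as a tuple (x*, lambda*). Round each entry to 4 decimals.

Form the Lagrangian:
  L(x, lambda) = (1/2) x^T Q x + c^T x + lambda^T (A x - b)
Stationarity (grad_x L = 0): Q x + c + A^T lambda = 0.
Primal feasibility: A x = b.

This gives the KKT block system:
  [ Q   A^T ] [ x     ]   [-c ]
  [ A    0  ] [ lambda ] = [ b ]

Solving the linear system:
  x*      = (0.4286, -0.5714)
  lambda* = (-2.2857)
  f(x*)   = 5.7143

x* = (0.4286, -0.5714), lambda* = (-2.2857)


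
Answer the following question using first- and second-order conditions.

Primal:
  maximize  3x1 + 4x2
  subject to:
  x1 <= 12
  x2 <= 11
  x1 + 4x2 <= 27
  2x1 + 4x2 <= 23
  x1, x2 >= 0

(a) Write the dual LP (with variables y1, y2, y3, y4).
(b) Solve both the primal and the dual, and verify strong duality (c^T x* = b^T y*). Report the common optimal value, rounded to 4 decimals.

The standard primal-dual pair for 'max c^T x s.t. A x <= b, x >= 0' is:
  Dual:  min b^T y  s.t.  A^T y >= c,  y >= 0.

So the dual LP is:
  minimize  12y1 + 11y2 + 27y3 + 23y4
  subject to:
    y1 + y3 + 2y4 >= 3
    y2 + 4y3 + 4y4 >= 4
    y1, y2, y3, y4 >= 0

Solving the primal: x* = (11.5, 0).
  primal value c^T x* = 34.5.
Solving the dual: y* = (0, 0, 0, 1.5).
  dual value b^T y* = 34.5.
Strong duality: c^T x* = b^T y*. Confirmed.

34.5


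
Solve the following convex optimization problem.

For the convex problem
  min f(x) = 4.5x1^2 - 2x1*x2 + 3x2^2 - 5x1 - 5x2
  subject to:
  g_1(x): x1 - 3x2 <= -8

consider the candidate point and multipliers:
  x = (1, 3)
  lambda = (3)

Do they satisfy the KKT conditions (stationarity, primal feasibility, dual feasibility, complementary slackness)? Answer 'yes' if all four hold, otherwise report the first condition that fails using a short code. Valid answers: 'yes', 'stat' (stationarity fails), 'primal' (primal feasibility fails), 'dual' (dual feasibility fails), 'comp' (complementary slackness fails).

Gradient of f: grad f(x) = Q x + c = (-2, 11)
Constraint values g_i(x) = a_i^T x - b_i:
  g_1((1, 3)) = 0
Stationarity residual: grad f(x) + sum_i lambda_i a_i = (1, 2)
  -> stationarity FAILS
Primal feasibility (all g_i <= 0): OK
Dual feasibility (all lambda_i >= 0): OK
Complementary slackness (lambda_i * g_i(x) = 0 for all i): OK

Verdict: the first failing condition is stationarity -> stat.

stat


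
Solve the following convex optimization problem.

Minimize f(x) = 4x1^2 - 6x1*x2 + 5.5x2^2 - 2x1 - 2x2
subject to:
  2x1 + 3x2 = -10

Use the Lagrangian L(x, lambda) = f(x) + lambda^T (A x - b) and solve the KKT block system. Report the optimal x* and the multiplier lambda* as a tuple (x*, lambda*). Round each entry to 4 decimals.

Form the Lagrangian:
  L(x, lambda) = (1/2) x^T Q x + c^T x + lambda^T (A x - b)
Stationarity (grad_x L = 0): Q x + c + A^T lambda = 0.
Primal feasibility: A x = b.

This gives the KKT block system:
  [ Q   A^T ] [ x     ]   [-c ]
  [ A    0  ] [ lambda ] = [ b ]

Solving the linear system:
  x*      = (-2.0957, -1.9362)
  lambda* = (3.5745)
  f(x*)   = 21.9043

x* = (-2.0957, -1.9362), lambda* = (3.5745)


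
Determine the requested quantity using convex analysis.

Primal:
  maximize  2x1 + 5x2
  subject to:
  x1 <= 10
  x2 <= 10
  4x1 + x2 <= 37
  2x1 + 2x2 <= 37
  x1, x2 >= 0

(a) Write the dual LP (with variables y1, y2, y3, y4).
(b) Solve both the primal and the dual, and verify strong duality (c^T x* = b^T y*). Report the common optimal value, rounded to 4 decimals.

The standard primal-dual pair for 'max c^T x s.t. A x <= b, x >= 0' is:
  Dual:  min b^T y  s.t.  A^T y >= c,  y >= 0.

So the dual LP is:
  minimize  10y1 + 10y2 + 37y3 + 37y4
  subject to:
    y1 + 4y3 + 2y4 >= 2
    y2 + y3 + 2y4 >= 5
    y1, y2, y3, y4 >= 0

Solving the primal: x* = (6.75, 10).
  primal value c^T x* = 63.5.
Solving the dual: y* = (0, 4.5, 0.5, 0).
  dual value b^T y* = 63.5.
Strong duality: c^T x* = b^T y*. Confirmed.

63.5


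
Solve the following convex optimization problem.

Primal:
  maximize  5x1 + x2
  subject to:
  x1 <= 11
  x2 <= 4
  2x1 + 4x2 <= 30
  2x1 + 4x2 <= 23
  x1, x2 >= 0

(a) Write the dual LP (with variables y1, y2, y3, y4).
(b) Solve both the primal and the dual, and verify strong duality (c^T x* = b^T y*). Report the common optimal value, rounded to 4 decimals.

The standard primal-dual pair for 'max c^T x s.t. A x <= b, x >= 0' is:
  Dual:  min b^T y  s.t.  A^T y >= c,  y >= 0.

So the dual LP is:
  minimize  11y1 + 4y2 + 30y3 + 23y4
  subject to:
    y1 + 2y3 + 2y4 >= 5
    y2 + 4y3 + 4y4 >= 1
    y1, y2, y3, y4 >= 0

Solving the primal: x* = (11, 0.25).
  primal value c^T x* = 55.25.
Solving the dual: y* = (4.5, 0, 0, 0.25).
  dual value b^T y* = 55.25.
Strong duality: c^T x* = b^T y*. Confirmed.

55.25


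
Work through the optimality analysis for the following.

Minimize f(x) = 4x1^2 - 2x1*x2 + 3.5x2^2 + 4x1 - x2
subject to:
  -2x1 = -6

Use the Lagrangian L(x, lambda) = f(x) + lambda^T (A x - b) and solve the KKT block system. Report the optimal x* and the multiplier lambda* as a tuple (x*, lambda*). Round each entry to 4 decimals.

Form the Lagrangian:
  L(x, lambda) = (1/2) x^T Q x + c^T x + lambda^T (A x - b)
Stationarity (grad_x L = 0): Q x + c + A^T lambda = 0.
Primal feasibility: A x = b.

This gives the KKT block system:
  [ Q   A^T ] [ x     ]   [-c ]
  [ A    0  ] [ lambda ] = [ b ]

Solving the linear system:
  x*      = (3, 1)
  lambda* = (13)
  f(x*)   = 44.5

x* = (3, 1), lambda* = (13)


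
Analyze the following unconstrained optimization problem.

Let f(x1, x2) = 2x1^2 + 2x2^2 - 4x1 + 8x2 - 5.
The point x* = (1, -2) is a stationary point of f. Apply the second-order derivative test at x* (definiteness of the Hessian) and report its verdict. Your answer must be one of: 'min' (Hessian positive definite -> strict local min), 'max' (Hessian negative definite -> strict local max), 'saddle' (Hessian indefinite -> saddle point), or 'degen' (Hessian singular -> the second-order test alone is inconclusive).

Compute the Hessian H = grad^2 f:
  H = [[4, 0], [0, 4]]
Verify stationarity: grad f(x*) = H x* + g = (0, 0).
Eigenvalues of H: 4, 4.
Both eigenvalues > 0, so H is positive definite -> x* is a strict local min.

min


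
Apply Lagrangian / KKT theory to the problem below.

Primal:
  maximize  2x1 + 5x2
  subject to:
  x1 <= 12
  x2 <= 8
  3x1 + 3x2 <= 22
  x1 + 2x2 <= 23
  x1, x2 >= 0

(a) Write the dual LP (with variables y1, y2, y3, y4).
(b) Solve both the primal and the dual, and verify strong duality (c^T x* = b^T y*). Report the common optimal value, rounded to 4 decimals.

The standard primal-dual pair for 'max c^T x s.t. A x <= b, x >= 0' is:
  Dual:  min b^T y  s.t.  A^T y >= c,  y >= 0.

So the dual LP is:
  minimize  12y1 + 8y2 + 22y3 + 23y4
  subject to:
    y1 + 3y3 + y4 >= 2
    y2 + 3y3 + 2y4 >= 5
    y1, y2, y3, y4 >= 0

Solving the primal: x* = (0, 7.3333).
  primal value c^T x* = 36.6667.
Solving the dual: y* = (0, 0, 1.6667, 0).
  dual value b^T y* = 36.6667.
Strong duality: c^T x* = b^T y*. Confirmed.

36.6667


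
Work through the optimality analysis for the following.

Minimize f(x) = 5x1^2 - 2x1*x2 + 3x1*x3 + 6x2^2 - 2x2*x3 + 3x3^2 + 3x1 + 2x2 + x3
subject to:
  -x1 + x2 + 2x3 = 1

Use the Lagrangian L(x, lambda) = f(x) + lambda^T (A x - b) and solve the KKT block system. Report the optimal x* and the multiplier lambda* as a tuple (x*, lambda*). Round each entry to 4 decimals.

Form the Lagrangian:
  L(x, lambda) = (1/2) x^T Q x + c^T x + lambda^T (A x - b)
Stationarity (grad_x L = 0): Q x + c + A^T lambda = 0.
Primal feasibility: A x = b.

This gives the KKT block system:
  [ Q   A^T ] [ x     ]   [-c ]
  [ A    0  ] [ lambda ] = [ b ]

Solving the linear system:
  x*      = (-0.502, -0.1298, 0.3139)
  lambda* = (-0.8185)
  f(x*)   = -0.3166

x* = (-0.502, -0.1298, 0.3139), lambda* = (-0.8185)


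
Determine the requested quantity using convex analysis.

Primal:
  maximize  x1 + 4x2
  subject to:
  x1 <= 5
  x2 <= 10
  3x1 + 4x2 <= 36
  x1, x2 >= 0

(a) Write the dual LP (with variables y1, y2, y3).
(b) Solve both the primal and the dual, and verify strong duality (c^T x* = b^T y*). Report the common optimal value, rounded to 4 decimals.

The standard primal-dual pair for 'max c^T x s.t. A x <= b, x >= 0' is:
  Dual:  min b^T y  s.t.  A^T y >= c,  y >= 0.

So the dual LP is:
  minimize  5y1 + 10y2 + 36y3
  subject to:
    y1 + 3y3 >= 1
    y2 + 4y3 >= 4
    y1, y2, y3 >= 0

Solving the primal: x* = (0, 9).
  primal value c^T x* = 36.
Solving the dual: y* = (0, 0, 1).
  dual value b^T y* = 36.
Strong duality: c^T x* = b^T y*. Confirmed.

36
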